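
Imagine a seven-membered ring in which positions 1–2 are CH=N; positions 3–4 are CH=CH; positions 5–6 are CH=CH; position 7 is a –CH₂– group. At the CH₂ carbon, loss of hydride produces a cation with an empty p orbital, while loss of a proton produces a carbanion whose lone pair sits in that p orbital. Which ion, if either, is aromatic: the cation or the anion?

The cation

Both ions have a continuous loop of p orbitals — each ring atom is sp².
Cation: 3 × 2 + 0 = 6 π electrons → 4(1)+2, aromatic.
Anion: 3 × 2 + 2 = 8 π electrons → 4(2), antiaromatic.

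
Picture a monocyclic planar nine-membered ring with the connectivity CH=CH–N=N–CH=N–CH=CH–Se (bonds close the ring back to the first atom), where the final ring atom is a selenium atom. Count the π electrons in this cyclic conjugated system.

All ring atoms are sp² and supply a p orbital to the ring (the double-bond atoms are sp², each contributing one p electron; the doubly-bonded nitrogens are pyridine-type — their lone pairs lie in the ring plane, leaving one electron in the p orbital; the selenium donates one lone pair from its p orbital); the conjugation is uninterrupted.
Counting π electrons: 4 × 2 = 8 from the double-bond units + 2 from the Se atom = 10.

10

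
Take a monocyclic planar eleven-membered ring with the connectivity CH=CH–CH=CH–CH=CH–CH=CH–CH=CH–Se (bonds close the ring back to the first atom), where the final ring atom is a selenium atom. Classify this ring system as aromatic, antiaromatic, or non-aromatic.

Every ring atom contributes a p orbital perpendicular to the ring (the double-bond atoms are sp², each contributing one p electron; the selenium donates one lone pair from its p orbital), so the π system is cyclic and fully conjugated.
π-electron count: 5 × 2 = 10 from the double-bond units + 2 from the Se atom = 12.
12 = 4(3); a planar, fully conjugated 4n system is antiaromatic.

Antiaromatic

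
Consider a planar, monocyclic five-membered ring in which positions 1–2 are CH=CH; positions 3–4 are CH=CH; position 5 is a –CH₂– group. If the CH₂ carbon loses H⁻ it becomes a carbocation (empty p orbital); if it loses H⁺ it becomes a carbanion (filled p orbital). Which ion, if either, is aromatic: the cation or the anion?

In either ion the ring is fully conjugated: every atom, including the new sp² carbon, supplies a p orbital.
Cation: 2 × 2 + 0 = 4 π electrons → 4(1), antiaromatic.
Anion: 2 × 2 + 2 = 6 π electrons → 4(1)+2, aromatic.

The anion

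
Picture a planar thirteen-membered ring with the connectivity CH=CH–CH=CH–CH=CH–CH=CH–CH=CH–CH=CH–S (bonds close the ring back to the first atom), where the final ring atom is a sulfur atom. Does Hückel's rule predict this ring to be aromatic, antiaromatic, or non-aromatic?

The p orbitals form a continuous loop: the double-bond atoms are sp², each contributing one p electron; the sulfur donates one lone pair from its p orbital. The ring is fully conjugated.
Tallying contributions gives 6 × 2 = 12 from the double-bond units + 2 from the S atom = 14.
Since 14 = 4·3 + 2, the ring meets the 4n+2 criterion.

Aromatic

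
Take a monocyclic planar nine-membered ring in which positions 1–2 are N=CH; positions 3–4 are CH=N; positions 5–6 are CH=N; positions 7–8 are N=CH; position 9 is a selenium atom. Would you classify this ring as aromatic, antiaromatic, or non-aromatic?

Every ring atom contributes a p orbital perpendicular to the ring (every atom in a ring double bond is sp² and brings one electron to the p orbital; each sp² =N– keeps its lone pair in-plane and puts one electron into the π system; the selenium donates one lone pair from its p orbital), so the π system is cyclic and fully conjugated.
π-electron count: 4 × 2 = 8 from the double-bond units + 2 from the Se atom = 10.
With 10 π electrons (n = 2), the Hückel 4n+2 condition holds.

Aromatic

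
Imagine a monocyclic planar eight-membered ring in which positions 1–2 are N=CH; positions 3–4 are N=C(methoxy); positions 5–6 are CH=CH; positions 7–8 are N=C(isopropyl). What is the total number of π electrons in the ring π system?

8

All ring atoms are sp² and supply a p orbital to the ring (the double-bond atoms are sp², each contributing one p electron; each sp² =N– keeps its lone pair in-plane and puts one electron into the π system); the conjugation is uninterrupted.
Adding the contributions, 4 × 2 = 8 from the 4 double-bond units.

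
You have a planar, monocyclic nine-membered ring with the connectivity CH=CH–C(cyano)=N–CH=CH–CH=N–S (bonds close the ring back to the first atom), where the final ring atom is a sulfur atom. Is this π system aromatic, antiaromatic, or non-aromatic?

Aromatic

All ring atoms are sp² and supply a p orbital to the ring (the double-bond atoms are sp², each contributing one p electron; each sp² =N– keeps its lone pair in-plane and puts one electron into the π system; the sulfur donates one lone pair from its p orbital); the conjugation is uninterrupted.
Counting π electrons: 4 × 2 = 8 from the double-bond units + 2 from the S atom = 10.
That gives a 4n+2 count (10, n = 2).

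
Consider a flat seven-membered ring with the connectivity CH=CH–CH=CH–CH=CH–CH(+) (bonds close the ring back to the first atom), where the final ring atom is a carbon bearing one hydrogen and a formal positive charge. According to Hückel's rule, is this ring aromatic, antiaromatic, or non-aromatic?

Aromatic

Check conjugation: the double-bond atoms are sp², each contributing one p electron; the carbocation has an empty p orbital — every position has a p orbital, so the cyclic π system is continuous.
Counting π electrons: 3 × 2 = 6 from the double-bond units + 0 from the CH(+) atom = 6.
With 6 π electrons (n = 1), the Hückel 4n+2 condition holds.
(This ring is the tropylium cation.)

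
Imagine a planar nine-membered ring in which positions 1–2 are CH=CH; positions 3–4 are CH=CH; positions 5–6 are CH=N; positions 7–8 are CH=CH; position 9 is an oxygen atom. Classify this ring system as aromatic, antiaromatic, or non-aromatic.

The p orbitals form a continuous loop: the double-bond atoms are sp², each contributing one p electron; the doubly-bonded nitrogens are pyridine-type — their lone pairs lie in the ring plane, leaving one electron in the p orbital; the oxygen donates one lone pair from its p orbital. The ring is fully conjugated.
Tallying contributions gives 4 × 2 = 8 from the double-bond units + 2 from the O atom = 10.
That gives a 4n+2 count (10, n = 2).

Aromatic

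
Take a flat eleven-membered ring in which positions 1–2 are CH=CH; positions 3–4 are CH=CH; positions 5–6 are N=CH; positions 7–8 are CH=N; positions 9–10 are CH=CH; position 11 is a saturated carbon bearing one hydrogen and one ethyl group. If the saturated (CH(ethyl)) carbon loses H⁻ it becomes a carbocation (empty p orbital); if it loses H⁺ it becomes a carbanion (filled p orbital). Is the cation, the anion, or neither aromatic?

Both ions have a continuous loop of p orbitals — each ring atom is sp².
Cation: 5 × 2 + 0 = 10 π electrons → 4(2)+2, aromatic.
Anion: 5 × 2 + 2 = 12 π electrons → 4(3), antiaromatic.

The cation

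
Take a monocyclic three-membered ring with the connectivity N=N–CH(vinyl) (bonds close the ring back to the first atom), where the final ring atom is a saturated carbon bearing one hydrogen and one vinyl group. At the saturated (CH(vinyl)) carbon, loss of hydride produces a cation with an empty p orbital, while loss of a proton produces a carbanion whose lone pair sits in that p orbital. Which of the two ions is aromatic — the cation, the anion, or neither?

In either ion the ring is fully conjugated: every atom, including the new sp² carbon, supplies a p orbital.
Cation: 1 × 2 + 0 = 2 π electrons → 4(0)+2, aromatic.
Anion: 1 × 2 + 2 = 4 π electrons → 4(1), antiaromatic.

The cation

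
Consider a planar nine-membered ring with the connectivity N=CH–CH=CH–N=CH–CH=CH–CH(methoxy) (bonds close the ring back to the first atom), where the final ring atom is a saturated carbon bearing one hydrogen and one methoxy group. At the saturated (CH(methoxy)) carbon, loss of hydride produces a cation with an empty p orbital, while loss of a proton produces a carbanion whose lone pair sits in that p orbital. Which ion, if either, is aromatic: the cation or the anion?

In either ion the ring is fully conjugated: every atom, including the new sp² carbon, supplies a p orbital.
Cation: 4 × 2 + 0 = 8 π electrons → 4(2), antiaromatic.
Anion: 4 × 2 + 2 = 10 π electrons → 4(2)+2, aromatic.

The anion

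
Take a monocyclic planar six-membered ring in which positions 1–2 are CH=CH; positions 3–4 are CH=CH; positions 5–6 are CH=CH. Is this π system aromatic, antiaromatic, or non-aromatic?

The p orbitals form a continuous loop: the double-bond atoms are sp², each contributing one p electron. The ring is fully conjugated.
Counting π electrons: 3 × 2 = 6 from the 3 double-bond units.
With 6 π electrons (n = 1), the Hückel 4n+2 condition holds.

Aromatic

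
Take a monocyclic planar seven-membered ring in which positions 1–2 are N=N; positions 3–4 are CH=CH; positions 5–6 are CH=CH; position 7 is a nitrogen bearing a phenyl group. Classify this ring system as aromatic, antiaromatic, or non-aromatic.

All ring atoms are sp² and supply a p orbital to the ring (each doubly-bonded ring atom is sp² with one p-orbital electron; each =N– nitrogen is pyridine-type (lone pair in the sp² plane, one electron in the p orbital); the pyrrole-type nitrogen donates its lone pair from the p orbital); the conjugation is uninterrupted.
Adding the contributions, 3 × 2 = 6 from the double-bond units + 2 from the N(phenyl) atom = 8.
8 = 4(2); a planar, fully conjugated 4n system is antiaromatic.

Antiaromatic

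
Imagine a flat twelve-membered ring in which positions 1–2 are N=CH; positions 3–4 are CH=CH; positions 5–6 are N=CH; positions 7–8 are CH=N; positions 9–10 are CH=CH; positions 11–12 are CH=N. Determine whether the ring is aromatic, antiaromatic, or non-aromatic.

All ring atoms are sp² and supply a p orbital to the ring (each doubly-bonded ring atom is sp² with one p-orbital electron; the doubly-bonded nitrogens are pyridine-type — their lone pairs lie in the ring plane, leaving one electron in the p orbital); the conjugation is uninterrupted.
Adding the contributions, 6 × 2 = 12 from the 6 double-bond units.
With 12 = 4·3 π electrons, Hückel's rule classifies the planar ring as antiaromatic.

Antiaromatic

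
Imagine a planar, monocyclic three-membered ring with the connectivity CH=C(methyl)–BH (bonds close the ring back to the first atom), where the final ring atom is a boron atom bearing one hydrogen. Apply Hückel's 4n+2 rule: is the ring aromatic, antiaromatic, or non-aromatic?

Every ring atom contributes a p orbital perpendicular to the ring (the double-bond atoms are sp², each contributing one p electron; the boron has an empty p orbital), so the π system is cyclic and fully conjugated.
Tallying contributions gives 1 × 2 = 2 from the double-bond unit + 0 from the BH atom = 2.
2 = 4(0) + 2, which satisfies Hückel's 4n+2 rule.

Aromatic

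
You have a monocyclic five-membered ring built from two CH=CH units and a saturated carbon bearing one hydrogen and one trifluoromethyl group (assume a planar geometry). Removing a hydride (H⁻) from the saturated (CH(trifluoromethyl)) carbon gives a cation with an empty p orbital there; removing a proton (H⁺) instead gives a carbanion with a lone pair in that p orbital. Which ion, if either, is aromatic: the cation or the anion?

Once that carbon is sp², every ring atom has a p orbital and both ions are fully conjugated.
Cation: 2 × 2 + 0 = 4 π electrons → 4(1), antiaromatic.
Anion: 2 × 2 + 2 = 6 π electrons → 4(1)+2, aromatic.

The anion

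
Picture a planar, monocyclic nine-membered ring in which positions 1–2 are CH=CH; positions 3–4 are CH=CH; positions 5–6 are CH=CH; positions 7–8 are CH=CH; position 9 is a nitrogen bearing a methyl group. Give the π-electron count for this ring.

10

Every ring atom contributes a p orbital perpendicular to the ring (every atom in a ring double bond is sp² and brings one electron to the p orbital; the pyrrole-type nitrogen donates its lone pair from the p orbital), so the π system is cyclic and fully conjugated.
Adding the contributions, 4 × 2 = 8 from the double-bond units + 2 from the N(methyl) atom = 10.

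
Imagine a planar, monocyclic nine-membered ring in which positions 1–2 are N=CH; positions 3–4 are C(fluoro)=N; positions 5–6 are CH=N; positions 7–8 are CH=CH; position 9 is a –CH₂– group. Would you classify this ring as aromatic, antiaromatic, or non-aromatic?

Non-aromatic

The CH2 carbon is saturated: the tetrahedral CH₂ carbon is sp³ and has no p orbital in the ring π system. Conjugation is not continuous around the ring.
Hückel's rule only applies to fully conjugated rings, so this one is simply non-aromatic.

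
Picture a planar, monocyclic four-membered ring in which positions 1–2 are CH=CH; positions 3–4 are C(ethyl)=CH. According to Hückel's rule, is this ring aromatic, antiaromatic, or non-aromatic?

Antiaromatic

Every ring atom contributes a p orbital perpendicular to the ring (each doubly-bonded ring atom is sp² with one p-orbital electron), so the π system is cyclic and fully conjugated.
Tallying contributions gives 2 × 2 = 4 from the 2 double-bond units.
With 4 = 4·1 π electrons, Hückel's rule classifies the planar ring as antiaromatic.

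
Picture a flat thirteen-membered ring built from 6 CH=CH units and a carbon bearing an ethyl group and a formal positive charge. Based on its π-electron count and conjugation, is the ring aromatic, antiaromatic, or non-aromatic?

Antiaromatic

All ring atoms are sp² and supply a p orbital to the ring (the double-bond atoms are sp², each contributing one p electron; the carbocation has an empty p orbital); the conjugation is uninterrupted.
Tallying contributions gives 6 × 2 = 12 from the double-bond units + 0 from the C(ethyl)(+) atom = 12.
With 12 = 4·3 π electrons, Hückel's rule classifies the planar ring as antiaromatic.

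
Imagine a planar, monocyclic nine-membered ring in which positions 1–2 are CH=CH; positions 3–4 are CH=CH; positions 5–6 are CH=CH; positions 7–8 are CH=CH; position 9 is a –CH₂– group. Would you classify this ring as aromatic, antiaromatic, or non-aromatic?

Non-aromatic

The CH2 position has four σ bonds — the tetrahedral CH₂ carbon is sp³ and has no p orbital in the ring π system — so the cyclic conjugation is interrupted.
A ring that is not fully conjugated cannot be aromatic or antiaromatic regardless of its π-electron count.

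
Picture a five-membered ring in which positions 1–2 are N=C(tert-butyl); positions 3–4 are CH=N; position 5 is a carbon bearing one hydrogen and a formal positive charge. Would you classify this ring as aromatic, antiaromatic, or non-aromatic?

The p orbitals form a continuous loop: each doubly-bonded ring atom is sp² with one p-orbital electron; each sp² =N– keeps its lone pair in-plane and puts one electron into the π system; the carbocation has an empty p orbital. The ring is fully conjugated.
π-electron count: 2 × 2 = 4 from the double-bond units + 0 from the CH(+) atom = 4.
4 is a 4n count (n = 1), so the planar conjugated ring is antiaromatic.

Antiaromatic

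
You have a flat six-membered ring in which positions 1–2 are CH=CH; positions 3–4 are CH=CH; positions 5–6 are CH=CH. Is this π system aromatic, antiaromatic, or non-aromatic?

Aromatic

Check conjugation: every atom in a ring double bond is sp² and brings one electron to the p orbital — every position has a p orbital, so the cyclic π system is continuous.
Counting π electrons: 3 × 2 = 6 from the 3 double-bond units.
6 = 4(1) + 2, which satisfies Hückel's 4n+2 rule.
(This ring is benzene.)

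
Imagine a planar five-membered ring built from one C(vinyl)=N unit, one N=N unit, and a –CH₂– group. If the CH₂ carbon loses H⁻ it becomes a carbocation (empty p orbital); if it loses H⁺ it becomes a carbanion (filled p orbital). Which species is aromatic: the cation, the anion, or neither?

Once that carbon is sp², every ring atom has a p orbital and both ions are fully conjugated.
Cation: 2 × 2 + 0 = 4 π electrons → 4(1), antiaromatic.
Anion: 2 × 2 + 2 = 6 π electrons → 4(1)+2, aromatic.

The anion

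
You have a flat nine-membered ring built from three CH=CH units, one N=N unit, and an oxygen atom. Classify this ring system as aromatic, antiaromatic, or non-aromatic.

Aromatic

The p orbitals form a continuous loop: each doubly-bonded ring atom is sp² with one p-orbital electron; the doubly-bonded nitrogens are pyridine-type — their lone pairs lie in the ring plane, leaving one electron in the p orbital; the oxygen donates one lone pair from its p orbital. The ring is fully conjugated.
Tallying contributions gives 4 × 2 = 8 from the double-bond units + 2 from the O atom = 10.
That gives a 4n+2 count (10, n = 2).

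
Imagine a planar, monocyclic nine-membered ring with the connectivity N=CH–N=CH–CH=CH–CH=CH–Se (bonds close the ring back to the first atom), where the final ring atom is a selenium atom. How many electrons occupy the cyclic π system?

10

Check conjugation: every atom in a ring double bond is sp² and brings one electron to the p orbital; the doubly-bonded nitrogens are pyridine-type — their lone pairs lie in the ring plane, leaving one electron in the p orbital; the selenium donates one lone pair from its p orbital — every position has a p orbital, so the cyclic π system is continuous.
Tallying contributions gives 4 × 2 = 8 from the double-bond units + 2 from the Se atom = 10.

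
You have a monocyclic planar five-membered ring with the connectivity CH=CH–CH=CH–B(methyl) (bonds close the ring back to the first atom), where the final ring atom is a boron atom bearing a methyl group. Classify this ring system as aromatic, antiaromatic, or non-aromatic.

Antiaromatic

All ring atoms are sp² and supply a p orbital to the ring (every atom in a ring double bond is sp² and brings one electron to the p orbital; the boron has an empty p orbital); the conjugation is uninterrupted.
Tallying contributions gives 2 × 2 = 4 from the double-bond units + 0 from the B(methyl) atom = 4.
4 is a 4n count (n = 1), so the planar conjugated ring is antiaromatic.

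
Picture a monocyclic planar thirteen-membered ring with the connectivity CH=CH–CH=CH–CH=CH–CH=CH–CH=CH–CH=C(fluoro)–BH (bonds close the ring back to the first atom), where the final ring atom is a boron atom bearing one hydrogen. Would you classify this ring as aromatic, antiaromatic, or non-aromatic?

Antiaromatic

All ring atoms are sp² and supply a p orbital to the ring (the double-bond atoms are sp², each contributing one p electron; the boron has an empty p orbital); the conjugation is uninterrupted.
Adding the contributions, 6 × 2 = 12 from the double-bond units + 0 from the BH atom = 12.
12 is a 4n count (n = 3), so the planar conjugated ring is antiaromatic.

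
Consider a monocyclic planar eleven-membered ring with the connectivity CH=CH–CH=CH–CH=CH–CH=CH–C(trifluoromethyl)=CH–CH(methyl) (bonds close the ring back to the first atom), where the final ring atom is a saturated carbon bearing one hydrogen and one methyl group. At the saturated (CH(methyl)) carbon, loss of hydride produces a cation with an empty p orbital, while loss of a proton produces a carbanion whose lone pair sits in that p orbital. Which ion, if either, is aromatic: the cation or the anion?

The cation

Once that carbon is sp², every ring atom has a p orbital and both ions are fully conjugated.
Cation: 5 × 2 + 0 = 10 π electrons → 4(2)+2, aromatic.
Anion: 5 × 2 + 2 = 12 π electrons → 4(3), antiaromatic.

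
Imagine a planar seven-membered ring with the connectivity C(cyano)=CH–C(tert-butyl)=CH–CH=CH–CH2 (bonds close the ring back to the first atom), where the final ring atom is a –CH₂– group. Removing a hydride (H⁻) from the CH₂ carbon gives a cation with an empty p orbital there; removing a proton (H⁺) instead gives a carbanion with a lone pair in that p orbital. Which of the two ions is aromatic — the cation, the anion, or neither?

The cation

In both ions every ring atom is sp² and contributes a p orbital, so both rings are fully conjugated.
Cation: 3 × 2 + 0 = 6 π electrons → 4(1)+2, aromatic.
Anion: 3 × 2 + 2 = 8 π electrons → 4(2), antiaromatic.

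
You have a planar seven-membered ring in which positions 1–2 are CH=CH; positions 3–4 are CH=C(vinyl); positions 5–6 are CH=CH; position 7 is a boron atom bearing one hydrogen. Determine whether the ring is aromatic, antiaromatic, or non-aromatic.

Aromatic

Check conjugation: the double-bond atoms are sp², each contributing one p electron; the boron has an empty p orbital — every position has a p orbital, so the cyclic π system is continuous.
Adding the contributions, 3 × 2 = 6 from the double-bond units + 0 from the BH atom = 6.
With 6 π electrons (n = 1), the Hückel 4n+2 condition holds.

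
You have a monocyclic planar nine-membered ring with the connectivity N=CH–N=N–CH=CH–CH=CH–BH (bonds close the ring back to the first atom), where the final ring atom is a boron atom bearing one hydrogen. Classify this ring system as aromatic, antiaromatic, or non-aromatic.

The p orbitals form a continuous loop: each doubly-bonded ring atom is sp² with one p-orbital electron; each sp² =N– keeps its lone pair in-plane and puts one electron into the π system; the boron has an empty p orbital. The ring is fully conjugated.
π-electron count: 4 × 2 = 8 from the double-bond units + 0 from the BH atom = 8.
8 = 4(2); a planar, fully conjugated 4n system is antiaromatic.

Antiaromatic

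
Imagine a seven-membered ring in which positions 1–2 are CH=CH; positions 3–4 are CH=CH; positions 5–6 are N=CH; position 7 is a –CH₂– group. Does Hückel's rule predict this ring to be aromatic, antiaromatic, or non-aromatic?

Non-aromatic

At the CH2 position, the tetrahedral CH₂ carbon is sp³ and has no p orbital in the ring π system; the ring's p-orbital overlap is broken there.
A ring that is not fully conjugated cannot be aromatic or antiaromatic regardless of its π-electron count.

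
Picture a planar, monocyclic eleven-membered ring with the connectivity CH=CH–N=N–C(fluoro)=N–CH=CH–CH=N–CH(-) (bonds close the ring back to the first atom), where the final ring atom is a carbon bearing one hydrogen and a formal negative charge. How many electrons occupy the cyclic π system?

Check conjugation: every atom in a ring double bond is sp² and brings one electron to the p orbital; the doubly-bonded nitrogens are pyridine-type — their lone pairs lie in the ring plane, leaving one electron in the p orbital; the carbanion's lone pair occupies the p orbital — every position has a p orbital, so the cyclic π system is continuous.
Adding the contributions, 5 × 2 = 10 from the double-bond units + 2 from the CH(-) atom = 12.

12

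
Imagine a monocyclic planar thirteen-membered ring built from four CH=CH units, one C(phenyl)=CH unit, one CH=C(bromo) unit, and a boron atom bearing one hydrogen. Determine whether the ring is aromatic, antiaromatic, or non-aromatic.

Antiaromatic

Check conjugation: the double-bond atoms are sp², each contributing one p electron; the boron has an empty p orbital — every position has a p orbital, so the cyclic π system is continuous.
Counting π electrons: 6 × 2 = 12 from the double-bond units + 0 from the BH atom = 12.
12 is a 4n count (n = 3), so the planar conjugated ring is antiaromatic.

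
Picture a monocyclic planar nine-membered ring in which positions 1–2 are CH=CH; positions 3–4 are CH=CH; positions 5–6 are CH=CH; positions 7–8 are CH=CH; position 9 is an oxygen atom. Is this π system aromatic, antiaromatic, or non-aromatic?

Aromatic

Check conjugation: every atom in a ring double bond is sp² and brings one electron to the p orbital; the oxygen donates one lone pair from its p orbital — every position has a p orbital, so the cyclic π system is continuous.
Counting π electrons: 4 × 2 = 8 from the double-bond units + 2 from the O atom = 10.
That gives a 4n+2 count (10, n = 2).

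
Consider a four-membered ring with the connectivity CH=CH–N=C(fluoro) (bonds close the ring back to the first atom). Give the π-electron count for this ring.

4

The p orbitals form a continuous loop: the double-bond atoms are sp², each contributing one p electron; the doubly-bonded nitrogens are pyridine-type — their lone pairs lie in the ring plane, leaving one electron in the p orbital. The ring is fully conjugated.
Adding the contributions, 2 × 2 = 4 from the 2 double-bond units.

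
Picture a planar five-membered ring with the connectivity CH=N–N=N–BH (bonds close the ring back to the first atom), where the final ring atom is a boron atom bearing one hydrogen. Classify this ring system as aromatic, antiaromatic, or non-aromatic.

All ring atoms are sp² and supply a p orbital to the ring (the double-bond atoms are sp², each contributing one p electron; each sp² =N– keeps its lone pair in-plane and puts one electron into the π system; the boron has an empty p orbital); the conjugation is uninterrupted.
Tallying contributions gives 2 × 2 = 4 from the double-bond units + 0 from the BH atom = 4.
4 = 4(1); a planar, fully conjugated 4n system is antiaromatic.

Antiaromatic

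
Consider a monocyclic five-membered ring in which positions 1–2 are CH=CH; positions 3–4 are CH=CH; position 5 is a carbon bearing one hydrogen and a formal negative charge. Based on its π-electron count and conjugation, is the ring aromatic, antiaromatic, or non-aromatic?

Aromatic

All ring atoms are sp² and supply a p orbital to the ring (every atom in a ring double bond is sp² and brings one electron to the p orbital; the carbanion's lone pair occupies the p orbital); the conjugation is uninterrupted.
Adding the contributions, 2 × 2 = 4 from the double-bond units + 2 from the CH(-) atom = 6.
Since 6 = 4·1 + 2, the ring meets the 4n+2 criterion.
(This ring is the cyclopentadienyl anion.)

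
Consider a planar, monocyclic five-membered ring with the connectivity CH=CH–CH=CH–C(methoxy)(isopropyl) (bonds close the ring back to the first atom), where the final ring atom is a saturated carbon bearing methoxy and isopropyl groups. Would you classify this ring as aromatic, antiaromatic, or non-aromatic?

Non-aromatic

The C(methoxy)(isopropyl) carbon is saturated: that saturated carbon is sp³ and has no p orbital in the ring π system. Conjugation is not continuous around the ring.
Without a continuous loop of overlapping p orbitals the Hückel electron count never comes into play.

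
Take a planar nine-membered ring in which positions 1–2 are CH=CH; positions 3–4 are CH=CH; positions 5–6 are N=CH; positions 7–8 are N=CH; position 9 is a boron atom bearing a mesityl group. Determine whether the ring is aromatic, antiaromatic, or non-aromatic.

Antiaromatic

Check conjugation: the double-bond atoms are sp², each contributing one p electron; each sp² =N– keeps its lone pair in-plane and puts one electron into the π system; the boron has an empty p orbital — every position has a p orbital, so the cyclic π system is continuous.
Adding the contributions, 4 × 2 = 8 from the double-bond units + 0 from the B(mesityl) atom = 8.
With 8 = 4·2 π electrons, Hückel's rule classifies the planar ring as antiaromatic.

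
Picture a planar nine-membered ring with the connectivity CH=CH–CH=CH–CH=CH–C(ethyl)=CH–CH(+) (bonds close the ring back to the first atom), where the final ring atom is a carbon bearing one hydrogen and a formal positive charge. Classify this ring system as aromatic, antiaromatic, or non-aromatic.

Antiaromatic

Every ring atom contributes a p orbital perpendicular to the ring (each doubly-bonded ring atom is sp² with one p-orbital electron; the carbocation has an empty p orbital), so the π system is cyclic and fully conjugated.
Counting π electrons: 4 × 2 = 8 from the double-bond units + 0 from the CH(+) atom = 8.
8 is a 4n count (n = 2), so the planar conjugated ring is antiaromatic.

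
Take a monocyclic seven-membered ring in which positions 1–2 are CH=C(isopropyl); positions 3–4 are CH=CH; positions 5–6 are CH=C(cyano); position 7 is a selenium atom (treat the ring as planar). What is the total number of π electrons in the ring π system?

8

Every ring atom contributes a p orbital perpendicular to the ring (the double-bond atoms are sp², each contributing one p electron; the selenium donates one lone pair from its p orbital), so the π system is cyclic and fully conjugated.
Adding the contributions, 3 × 2 = 6 from the double-bond units + 2 from the Se atom = 8.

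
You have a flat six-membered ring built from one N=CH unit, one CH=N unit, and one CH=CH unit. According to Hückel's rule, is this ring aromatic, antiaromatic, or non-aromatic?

Aromatic

The p orbitals form a continuous loop: each doubly-bonded ring atom is sp² with one p-orbital electron; each sp² =N– keeps its lone pair in-plane and puts one electron into the π system. The ring is fully conjugated.
Counting π electrons: 3 × 2 = 6 from the 3 double-bond units.
With 6 π electrons (n = 1), the Hückel 4n+2 condition holds.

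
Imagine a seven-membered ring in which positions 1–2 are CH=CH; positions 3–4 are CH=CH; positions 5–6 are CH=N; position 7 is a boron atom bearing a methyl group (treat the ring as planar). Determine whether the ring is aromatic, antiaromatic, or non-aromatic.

Every ring atom contributes a p orbital perpendicular to the ring (every atom in a ring double bond is sp² and brings one electron to the p orbital; each sp² =N– keeps its lone pair in-plane and puts one electron into the π system; the boron has an empty p orbital), so the π system is cyclic and fully conjugated.
Tallying contributions gives 3 × 2 = 6 from the double-bond units + 0 from the B(methyl) atom = 6.
That gives a 4n+2 count (6, n = 1).

Aromatic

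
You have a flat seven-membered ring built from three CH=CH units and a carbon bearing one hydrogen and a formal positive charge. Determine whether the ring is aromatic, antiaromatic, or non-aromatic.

All ring atoms are sp² and supply a p orbital to the ring (the double-bond atoms are sp², each contributing one p electron; the carbocation has an empty p orbital); the conjugation is uninterrupted.
Counting π electrons: 3 × 2 = 6 from the double-bond units + 0 from the CH(+) atom = 6.
That gives a 4n+2 count (6, n = 1).
(This ring is the tropylium cation.)

Aromatic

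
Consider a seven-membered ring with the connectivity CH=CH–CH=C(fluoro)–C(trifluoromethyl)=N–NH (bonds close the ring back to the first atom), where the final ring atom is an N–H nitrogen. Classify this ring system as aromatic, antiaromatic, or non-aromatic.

Antiaromatic

The p orbitals form a continuous loop: every atom in a ring double bond is sp² and brings one electron to the p orbital; each =N– nitrogen is pyridine-type (lone pair in the sp² plane, one electron in the p orbital); the pyrrole-type nitrogen donates its lone pair from the p orbital. The ring is fully conjugated.
Tallying contributions gives 3 × 2 = 6 from the double-bond units + 2 from the NH atom = 8.
A 4n π count (8, n = 2) in a planar conjugated ring means antiaromatic.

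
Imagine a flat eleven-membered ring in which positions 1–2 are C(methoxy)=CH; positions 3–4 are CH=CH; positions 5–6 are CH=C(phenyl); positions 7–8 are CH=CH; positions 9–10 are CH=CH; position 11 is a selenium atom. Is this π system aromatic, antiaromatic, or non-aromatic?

The p orbitals form a continuous loop: every atom in a ring double bond is sp² and brings one electron to the p orbital; the selenium donates one lone pair from its p orbital. The ring is fully conjugated.
Tallying contributions gives 5 × 2 = 10 from the double-bond units + 2 from the Se atom = 12.
12 = 4(3); a planar, fully conjugated 4n system is antiaromatic.

Antiaromatic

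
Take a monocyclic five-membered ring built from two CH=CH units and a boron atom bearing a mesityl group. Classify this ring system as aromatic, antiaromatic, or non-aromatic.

Antiaromatic

Every ring atom contributes a p orbital perpendicular to the ring (every atom in a ring double bond is sp² and brings one electron to the p orbital; the boron has an empty p orbital), so the π system is cyclic and fully conjugated.
Tallying contributions gives 2 × 2 = 4 from the double-bond units + 0 from the B(mesityl) atom = 4.
A 4n π count (4, n = 1) in a planar conjugated ring means antiaromatic.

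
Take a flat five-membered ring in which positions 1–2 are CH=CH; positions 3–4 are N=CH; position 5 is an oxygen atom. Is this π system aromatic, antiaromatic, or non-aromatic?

The p orbitals form a continuous loop: the double-bond atoms are sp², each contributing one p electron; each =N– nitrogen is pyridine-type (lone pair in the sp² plane, one electron in the p orbital); the oxygen donates one lone pair from its p orbital. The ring is fully conjugated.
Tallying contributions gives 2 × 2 = 4 from the double-bond units + 2 from the O atom = 6.
6 = 4(1) + 2, which satisfies Hückel's 4n+2 rule.

Aromatic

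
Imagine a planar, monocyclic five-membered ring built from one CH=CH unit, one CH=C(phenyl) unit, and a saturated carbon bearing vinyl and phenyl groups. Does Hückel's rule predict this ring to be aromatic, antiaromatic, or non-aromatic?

The C(vinyl)(phenyl) position has four σ bonds — that saturated carbon is sp³ and has no p orbital in the ring π system — so the cyclic conjugation is interrupted.
Hückel's rule only applies to fully conjugated rings, so this one is simply non-aromatic.

Non-aromatic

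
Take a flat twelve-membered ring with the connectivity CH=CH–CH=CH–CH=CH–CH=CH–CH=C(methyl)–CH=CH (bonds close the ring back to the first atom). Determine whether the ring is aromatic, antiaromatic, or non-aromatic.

Antiaromatic

Every ring atom contributes a p orbital perpendicular to the ring (each doubly-bonded ring atom is sp² with one p-orbital electron), so the π system is cyclic and fully conjugated.
Tallying contributions gives 6 × 2 = 12 from the 6 double-bond units.
12 is a 4n count (n = 3), so the planar conjugated ring is antiaromatic.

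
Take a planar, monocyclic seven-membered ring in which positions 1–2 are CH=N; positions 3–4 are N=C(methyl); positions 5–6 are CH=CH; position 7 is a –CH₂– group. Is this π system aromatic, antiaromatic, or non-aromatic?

Because the tetrahedral CH₂ carbon is sp³ and has no p orbital in the ring π system at the CH2 position, the π system cannot extend all the way around the ring.
Broken conjugation rules out both aromaticity and antiaromaticity.

Non-aromatic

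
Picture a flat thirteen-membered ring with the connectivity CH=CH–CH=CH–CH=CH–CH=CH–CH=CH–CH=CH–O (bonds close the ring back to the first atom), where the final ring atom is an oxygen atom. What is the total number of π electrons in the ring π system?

Every ring atom contributes a p orbital perpendicular to the ring (the double-bond atoms are sp², each contributing one p electron; the oxygen donates one lone pair from its p orbital), so the π system is cyclic and fully conjugated.
Tallying contributions gives 6 × 2 = 12 from the double-bond units + 2 from the O atom = 14.

14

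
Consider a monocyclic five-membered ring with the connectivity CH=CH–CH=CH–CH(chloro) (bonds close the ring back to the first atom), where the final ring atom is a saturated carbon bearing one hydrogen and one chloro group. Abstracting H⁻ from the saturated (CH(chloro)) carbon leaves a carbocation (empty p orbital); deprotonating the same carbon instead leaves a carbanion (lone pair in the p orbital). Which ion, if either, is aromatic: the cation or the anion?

In either ion the ring is fully conjugated: every atom, including the new sp² carbon, supplies a p orbital.
Cation: 2 × 2 + 0 = 4 π electrons → 4(1), antiaromatic.
Anion: 2 × 2 + 2 = 6 π electrons → 4(1)+2, aromatic.

The anion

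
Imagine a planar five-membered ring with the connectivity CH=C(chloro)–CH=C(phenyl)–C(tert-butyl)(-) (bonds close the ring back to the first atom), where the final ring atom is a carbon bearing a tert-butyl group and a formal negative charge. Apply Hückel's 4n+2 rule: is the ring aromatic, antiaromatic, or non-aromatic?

Aromatic

The p orbitals form a continuous loop: every atom in a ring double bond is sp² and brings one electron to the p orbital; the carbanion's lone pair occupies the p orbital. The ring is fully conjugated.
Adding the contributions, 2 × 2 = 4 from the double-bond units + 2 from the C(tert-butyl)(-) atom = 6.
6 = 4(1) + 2, which satisfies Hückel's 4n+2 rule.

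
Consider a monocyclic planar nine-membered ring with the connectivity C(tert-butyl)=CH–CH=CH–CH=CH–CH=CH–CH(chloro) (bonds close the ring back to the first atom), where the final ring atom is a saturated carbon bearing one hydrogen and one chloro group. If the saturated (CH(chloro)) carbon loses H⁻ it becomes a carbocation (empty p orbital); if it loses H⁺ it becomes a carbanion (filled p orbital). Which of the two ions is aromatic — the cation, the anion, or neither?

In either ion the ring is fully conjugated: every atom, including the new sp² carbon, supplies a p orbital.
Cation: 4 × 2 + 0 = 8 π electrons → 4(2), antiaromatic.
Anion: 4 × 2 + 2 = 10 π electrons → 4(2)+2, aromatic.

The anion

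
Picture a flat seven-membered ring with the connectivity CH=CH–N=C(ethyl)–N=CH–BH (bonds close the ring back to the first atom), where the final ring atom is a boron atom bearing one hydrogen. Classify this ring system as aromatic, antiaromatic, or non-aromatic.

Every ring atom contributes a p orbital perpendicular to the ring (the double-bond atoms are sp², each contributing one p electron; each =N– nitrogen is pyridine-type (lone pair in the sp² plane, one electron in the p orbital); the boron has an empty p orbital), so the π system is cyclic and fully conjugated.
Tallying contributions gives 3 × 2 = 6 from the double-bond units + 0 from the BH atom = 6.
With 6 π electrons (n = 1), the Hückel 4n+2 condition holds.

Aromatic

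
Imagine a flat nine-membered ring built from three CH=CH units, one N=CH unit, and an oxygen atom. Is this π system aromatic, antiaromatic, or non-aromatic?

Every ring atom contributes a p orbital perpendicular to the ring (the double-bond atoms are sp², each contributing one p electron; each sp² =N– keeps its lone pair in-plane and puts one electron into the π system; the oxygen donates one lone pair from its p orbital), so the π system is cyclic and fully conjugated.
Counting π electrons: 4 × 2 = 8 from the double-bond units + 2 from the O atom = 10.
That gives a 4n+2 count (10, n = 2).

Aromatic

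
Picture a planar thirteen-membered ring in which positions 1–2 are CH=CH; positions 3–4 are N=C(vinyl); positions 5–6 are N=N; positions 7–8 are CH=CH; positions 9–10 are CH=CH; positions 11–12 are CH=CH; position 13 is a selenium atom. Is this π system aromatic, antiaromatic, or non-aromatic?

Aromatic

Check conjugation: each doubly-bonded ring atom is sp² with one p-orbital electron; each =N– nitrogen is pyridine-type (lone pair in the sp² plane, one electron in the p orbital); the selenium donates one lone pair from its p orbital — every position has a p orbital, so the cyclic π system is continuous.
Counting π electrons: 6 × 2 = 12 from the double-bond units + 2 from the Se atom = 14.
That gives a 4n+2 count (14, n = 3).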